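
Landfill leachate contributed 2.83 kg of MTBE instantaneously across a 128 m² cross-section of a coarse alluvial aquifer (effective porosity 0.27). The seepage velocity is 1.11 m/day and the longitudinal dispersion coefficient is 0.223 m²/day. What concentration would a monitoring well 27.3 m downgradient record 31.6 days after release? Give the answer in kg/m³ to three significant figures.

For an instantaneous plane source, C(x,t) = M/(n_e·A·√(4πDt)) · exp(−(x−vt)²/(4Dt)), with n_e·A the pore (flow) area.
Plume center vt = 1.11 × 31.6 = 35.076 m, so the well at 27.3 m is 7.776 m upgradient of the peak.
√(4πDt) = 9.410 m, giving peak height M/(n_e·A·√(4πDt)) = 2.83/(0.27 × 128 × 9.410) = 0.008702 kg/m³.
(x−vt)²/(4Dt) = (-7.776)²/(4 × 0.223 × 31.6) = 2.145; exp(−2.145) = 0.1171.
C = 0.008702 × 0.1171 = 0.00102 kg/m³.

0.00102 kg/m³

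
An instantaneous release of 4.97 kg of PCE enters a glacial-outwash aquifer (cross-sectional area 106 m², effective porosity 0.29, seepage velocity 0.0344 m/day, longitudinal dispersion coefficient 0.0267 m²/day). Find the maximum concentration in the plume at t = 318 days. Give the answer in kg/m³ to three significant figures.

0.0157 kg/m³

The peak of an instantaneous 1D plume sits at x = vt; there the Gaussian factor is 1 and C_max = M/(n_e·A·√(4πDt)), where n_e·A is the pore area the mass is dissolved in.
√(4πDt) = √(4π × 0.0267 × 318) = 10.33 m, so C_max = 4.97/(0.29 × 106 × 10.33) = 0.0157 kg/m³.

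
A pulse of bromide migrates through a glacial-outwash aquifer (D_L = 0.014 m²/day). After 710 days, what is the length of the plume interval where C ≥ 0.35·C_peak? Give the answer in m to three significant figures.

12.9 m

The plume is Gaussian with σ = √(2Dt) = √(2 × 0.014 × 710) = 4.459 m.
C/C_peak = exp(−Δx²/(2σ²)) = 0.35 ⇒ Δx = σ·√(−2 ln 0.35) = 4.459 × 1.449 = 6.461 m.
Width = 2Δx = 12.9 m.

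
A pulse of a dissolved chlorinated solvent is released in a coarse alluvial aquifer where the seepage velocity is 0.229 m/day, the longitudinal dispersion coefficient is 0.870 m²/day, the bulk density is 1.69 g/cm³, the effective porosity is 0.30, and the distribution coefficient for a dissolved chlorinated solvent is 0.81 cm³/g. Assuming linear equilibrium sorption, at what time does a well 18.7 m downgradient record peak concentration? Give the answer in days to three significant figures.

Retardation factor R = 1 + ρ_b·K_d/n = 1 + 1.69 × 0.81/0.30 = 5.563.
Sorption retards both mechanisms: v_R = v/R = 0.04116 m/day, D_R = D/R = 0.1564 m²/day.
Peak time from v_R²t² + 2D_R t − x² = 0: t = (√(D_R² + v_R²x²) − D_R)/v_R².
√(D_R² + v_R²x²) = √(0.1564² + 0.04116² × 18.7²) = 0.7854; v_R² = 0.001694.
t = (0.7854 − 0.1564)/0.001694 = 371 days.

371 days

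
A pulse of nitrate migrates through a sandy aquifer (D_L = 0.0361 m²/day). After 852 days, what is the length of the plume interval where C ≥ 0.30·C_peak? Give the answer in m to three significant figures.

24.3 m

The plume is Gaussian with σ = √(2Dt) = √(2 × 0.0361 × 852) = 7.843 m.
C/C_peak = exp(−Δx²/(2σ²)) = 0.30 ⇒ Δx = σ·√(−2 ln 0.30) = 7.843 × 1.552 = 12.17 m.
Width = 2Δx = 24.3 m.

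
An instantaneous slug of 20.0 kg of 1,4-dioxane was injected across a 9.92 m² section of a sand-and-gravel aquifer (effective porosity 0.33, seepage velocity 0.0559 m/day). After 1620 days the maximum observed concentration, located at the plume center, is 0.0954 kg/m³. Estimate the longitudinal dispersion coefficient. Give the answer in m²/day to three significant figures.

At the plume center C_max = M/(n_e·A·√(4πDt)), so D = M²/(4πt·(n_e·A·C_max)²).
n_e·A·C_max = 0.33 × 9.92 × 0.0954 = 0.3123 kg/m.
D = 20.0²/(4π × 1620 × 0.3123²) = 0.201 m²/day.

0.201 m²/day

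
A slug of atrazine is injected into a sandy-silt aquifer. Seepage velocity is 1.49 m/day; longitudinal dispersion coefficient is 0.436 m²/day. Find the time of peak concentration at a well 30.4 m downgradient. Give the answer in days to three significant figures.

20.2 days

For the 1D instantaneous-source solution, setting ∂C/∂t = 0 at fixed x gives v²t² + 2Dt − x² = 0, so t = (√(D² + v²x²) − D)/v².
√(D² + v²x²) = √(0.436² + 1.49² × 30.4²) = 45.30; v² = 2.2201.
t = (45.30 − 0.436)/2.2201 = 20.2 days (vs. the pure-advection estimate x/v = 20.4 d).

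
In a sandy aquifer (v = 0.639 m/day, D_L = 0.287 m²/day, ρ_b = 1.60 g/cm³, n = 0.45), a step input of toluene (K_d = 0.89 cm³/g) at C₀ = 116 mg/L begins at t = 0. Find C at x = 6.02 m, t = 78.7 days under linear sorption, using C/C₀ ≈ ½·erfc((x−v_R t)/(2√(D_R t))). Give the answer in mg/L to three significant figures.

112 mg/L

Retardation factor R = 1 + ρ_b·K_d/n = 1 + 1.60 × 0.89/0.45 = 4.164.
Sorption retards both mechanisms: v_R = v/R = 0.1535 m/day, D_R = D/R = 0.06892 m²/day.
v_R·t = 0.1535 × 78.7 = 12.08045 m; 2√(D_R t) = 4.658 m; argument = (6.02 − 12.08045)/4.658 = -1.301.
C = C₀ × ½·erfc(-1.301) = 116 × 0.9671 = 112 mg/L.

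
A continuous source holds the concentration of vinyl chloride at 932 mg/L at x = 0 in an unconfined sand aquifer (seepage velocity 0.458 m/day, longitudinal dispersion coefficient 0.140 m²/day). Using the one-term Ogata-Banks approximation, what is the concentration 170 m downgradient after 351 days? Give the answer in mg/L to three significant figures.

164 mg/L

For a continuous step input, C/C₀ ≈ ½·erfc((x−vt)/(2√(Dt))).
vt = 0.458 × 351 = 160.758 m and 2√(Dt) = 2√(0.140 × 351) = 14.02 m.
Argument (x−vt)/(2√(Dt)) = (170 − 160.758)/14.02 = 0.6592; ½·erfc(0.6592) = 0.1756.
C = 932 × 0.1756 = 164 mg/L.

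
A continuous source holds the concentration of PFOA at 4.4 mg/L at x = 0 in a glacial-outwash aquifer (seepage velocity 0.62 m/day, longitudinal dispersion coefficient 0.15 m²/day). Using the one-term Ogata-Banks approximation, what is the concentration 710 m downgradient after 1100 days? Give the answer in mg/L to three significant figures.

For a continuous step input, C/C₀ ≈ ½·erfc((x−vt)/(2√(Dt))).
vt = 0.62 × 1100 = 682 m and 2√(Dt) = 2√(0.15 × 1100) = 25.69 m.
Argument (x−vt)/(2√(Dt)) = (710 − 682)/25.69 = 1.090; ½·erfc(1.090) = 0.06160.
C = 4.4 × 0.06160 = 0.271 mg/L.

0.271 mg/L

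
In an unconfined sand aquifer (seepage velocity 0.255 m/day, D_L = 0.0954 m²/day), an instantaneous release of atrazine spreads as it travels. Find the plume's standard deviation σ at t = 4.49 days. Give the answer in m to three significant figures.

0.926 m

Dispersive spreading gives a Gaussian with σ² = 2Dt; advection only shifts the center.
σ = √(2 × 0.0954 × 4.49) = 0.926 m.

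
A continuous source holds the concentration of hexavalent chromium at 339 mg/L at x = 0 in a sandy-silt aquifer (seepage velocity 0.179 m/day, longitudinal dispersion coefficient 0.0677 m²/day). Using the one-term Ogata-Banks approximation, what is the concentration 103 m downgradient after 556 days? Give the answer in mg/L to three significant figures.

117 mg/L

For a continuous step input, C/C₀ ≈ ½·erfc((x−vt)/(2√(Dt))).
vt = 0.179 × 556 = 99.524 m and 2√(Dt) = 2√(0.0677 × 556) = 12.27 m.
Argument (x−vt)/(2√(Dt)) = (103 − 99.524)/12.27 = 0.2833; ½·erfc(0.2833) = 0.3443.
C = 339 × 0.3443 = 117 mg/L.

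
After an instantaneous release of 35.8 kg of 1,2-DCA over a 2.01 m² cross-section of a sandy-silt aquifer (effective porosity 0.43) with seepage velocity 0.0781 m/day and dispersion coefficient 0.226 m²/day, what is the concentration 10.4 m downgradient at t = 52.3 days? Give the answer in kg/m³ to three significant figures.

For an instantaneous plane source, C(x,t) = M/(n_e·A·√(4πDt)) · exp(−(x−vt)²/(4Dt)), with n_e·A the pore (flow) area.
Plume center vt = 0.0781 × 52.3 = 4.08463 m, so the well at 10.4 m is 6.31537 m downgradient of the peak.
√(4πDt) = 12.19 m, giving peak height M/(n_e·A·√(4πDt)) = 35.8/(0.43 × 2.01 × 12.19) = 3.398 kg/m³.
(x−vt)²/(4Dt) = (6.31537)²/(4 × 0.226 × 52.3) = 0.8436; exp(−0.8436) = 0.4302.
C = 3.398 × 0.4302 = 1.46 kg/m³.

1.46 kg/m³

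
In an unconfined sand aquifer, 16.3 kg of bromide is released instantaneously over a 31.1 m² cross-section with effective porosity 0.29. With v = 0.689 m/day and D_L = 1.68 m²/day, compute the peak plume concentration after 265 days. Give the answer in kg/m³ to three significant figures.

The peak of an instantaneous 1D plume sits at x = vt; there the Gaussian factor is 1 and C_max = M/(n_e·A·√(4πDt)), where n_e·A is the pore area the mass is dissolved in.
√(4πDt) = √(4π × 1.68 × 265) = 74.80 m, so C_max = 16.3/(0.29 × 31.1 × 74.80) = 0.0242 kg/m³.

0.0242 kg/m³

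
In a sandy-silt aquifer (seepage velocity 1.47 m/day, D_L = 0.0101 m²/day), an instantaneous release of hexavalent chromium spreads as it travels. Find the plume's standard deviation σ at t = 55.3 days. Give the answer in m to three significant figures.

1.06 m

Dispersive spreading gives a Gaussian with σ² = 2Dt; advection only shifts the center.
σ = √(2 × 0.0101 × 55.3) = 1.06 m.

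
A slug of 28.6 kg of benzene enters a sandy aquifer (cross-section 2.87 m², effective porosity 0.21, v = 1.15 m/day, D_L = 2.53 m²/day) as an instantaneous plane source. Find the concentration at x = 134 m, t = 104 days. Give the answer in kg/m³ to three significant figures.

0.678 kg/m³

For an instantaneous plane source, C(x,t) = M/(n_e·A·√(4πDt)) · exp(−(x−vt)²/(4Dt)), with n_e·A the pore (flow) area.
Plume center vt = 1.15 × 104 = 119.6 m, so the well at 134 m is 14.4 m downgradient of the peak.
√(4πDt) = 57.50 m, giving peak height M/(n_e·A·√(4πDt)) = 28.6/(0.21 × 2.87 × 57.50) = 0.8253 kg/m³.
(x−vt)²/(4Dt) = (14.4)²/(4 × 2.53 × 104) = 0.1970; exp(−0.1970) = 0.8212.
C = 0.8253 × 0.8212 = 0.678 kg/m³.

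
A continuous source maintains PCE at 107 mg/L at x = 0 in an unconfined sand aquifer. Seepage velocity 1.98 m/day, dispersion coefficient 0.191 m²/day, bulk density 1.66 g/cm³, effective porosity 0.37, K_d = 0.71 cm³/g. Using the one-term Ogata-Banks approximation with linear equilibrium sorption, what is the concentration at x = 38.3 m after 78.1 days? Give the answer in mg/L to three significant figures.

32.8 mg/L

Retardation factor R = 1 + ρ_b·K_d/n = 1 + 1.66 × 0.71/0.37 = 4.185.
Sorption retards both mechanisms: v_R = v/R = 0.4731 m/day, D_R = D/R = 0.04564 m²/day.
v_R·t = 0.4731 × 78.1 = 36.94911 m; 2√(D_R t) = 3.776 m; argument = (38.3 − 36.94911)/3.776 = 0.3578.
C = C₀ × ½·erfc(0.3578) = 107 × 0.3064 = 32.8 mg/L.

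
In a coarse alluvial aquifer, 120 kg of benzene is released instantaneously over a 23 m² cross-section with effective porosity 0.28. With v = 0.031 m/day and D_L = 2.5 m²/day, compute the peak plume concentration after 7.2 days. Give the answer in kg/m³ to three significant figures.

The peak of an instantaneous 1D plume sits at x = vt; there the Gaussian factor is 1 and C_max = M/(n_e·A·√(4πDt)), where n_e·A is the pore area the mass is dissolved in.
√(4πDt) = √(4π × 2.5 × 7.2) = 15.04 m, so C_max = 120/(0.28 × 23 × 15.04) = 1.24 kg/m³.

1.24 kg/m³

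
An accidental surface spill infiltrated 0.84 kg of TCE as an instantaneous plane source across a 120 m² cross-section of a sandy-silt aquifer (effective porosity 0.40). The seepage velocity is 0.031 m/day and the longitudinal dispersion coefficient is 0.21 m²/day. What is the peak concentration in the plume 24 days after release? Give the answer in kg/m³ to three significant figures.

0.00220 kg/m³

The peak of an instantaneous 1D plume sits at x = vt; there the Gaussian factor is 1 and C_max = M/(n_e·A·√(4πDt)), where n_e·A is the pore area the mass is dissolved in.
√(4πDt) = √(4π × 0.21 × 24) = 7.958 m, so C_max = 0.84/(0.40 × 120 × 7.958) = 0.00220 kg/m³.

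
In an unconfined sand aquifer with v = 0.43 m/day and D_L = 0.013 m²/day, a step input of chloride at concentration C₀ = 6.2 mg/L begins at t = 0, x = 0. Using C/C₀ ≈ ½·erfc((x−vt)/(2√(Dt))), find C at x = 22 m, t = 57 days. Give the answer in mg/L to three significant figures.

For a continuous step input, C/C₀ ≈ ½·erfc((x−vt)/(2√(Dt))).
vt = 0.43 × 57 = 24.51 m and 2√(Dt) = 2√(0.013 × 57) = 1.722 m.
Argument (x−vt)/(2√(Dt)) = (22 − 24.51)/1.722 = -1.458; ½·erfc(-1.458) = 0.9804.
C = 6.2 × 0.9804 = 6.08 mg/L.

6.08 mg/L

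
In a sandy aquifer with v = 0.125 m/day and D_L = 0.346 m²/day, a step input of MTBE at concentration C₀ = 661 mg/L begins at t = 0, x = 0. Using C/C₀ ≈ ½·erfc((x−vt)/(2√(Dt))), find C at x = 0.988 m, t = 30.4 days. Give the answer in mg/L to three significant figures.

For a continuous step input, C/C₀ ≈ ½·erfc((x−vt)/(2√(Dt))).
vt = 0.125 × 30.4 = 3.8 m and 2√(Dt) = 2√(0.346 × 30.4) = 6.486 m.
Argument (x−vt)/(2√(Dt)) = (0.988 − 3.8)/6.486 = -0.4335; ½·erfc(-0.4335) = 0.7301.
C = 661 × 0.7301 = 483 mg/L.

483 mg/L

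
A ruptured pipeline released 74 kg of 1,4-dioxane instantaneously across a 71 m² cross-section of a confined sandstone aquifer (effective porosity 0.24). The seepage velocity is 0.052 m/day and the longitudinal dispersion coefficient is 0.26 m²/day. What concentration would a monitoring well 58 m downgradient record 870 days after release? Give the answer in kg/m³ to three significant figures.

0.0680 kg/m³

For an instantaneous plane source, C(x,t) = M/(n_e·A·√(4πDt)) · exp(−(x−vt)²/(4Dt)), with n_e·A the pore (flow) area.
Plume center vt = 0.052 × 870 = 45.24 m, so the well at 58 m is 12.76 m downgradient of the peak.
√(4πDt) = 53.32 m, giving peak height M/(n_e·A·√(4πDt)) = 74/(0.24 × 71 × 53.32) = 0.08145 kg/m³.
(x−vt)²/(4Dt) = (12.76)²/(4 × 0.26 × 870) = 0.1799; exp(−0.1799) = 0.8354.
C = 0.08145 × 0.8354 = 0.0680 kg/m³.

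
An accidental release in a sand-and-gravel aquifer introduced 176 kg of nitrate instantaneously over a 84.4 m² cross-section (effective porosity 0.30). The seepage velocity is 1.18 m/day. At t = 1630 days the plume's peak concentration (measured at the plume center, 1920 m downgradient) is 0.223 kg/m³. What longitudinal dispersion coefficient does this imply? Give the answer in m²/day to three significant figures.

At the plume center C_max = M/(n_e·A·√(4πDt)), so D = M²/(4πt·(n_e·A·C_max)²).
n_e·A·C_max = 0.30 × 84.4 × 0.223 = 5.646 kg/m.
D = 176²/(4π × 1630 × 5.646²) = 0.0474 m²/day.

0.0474 m²/day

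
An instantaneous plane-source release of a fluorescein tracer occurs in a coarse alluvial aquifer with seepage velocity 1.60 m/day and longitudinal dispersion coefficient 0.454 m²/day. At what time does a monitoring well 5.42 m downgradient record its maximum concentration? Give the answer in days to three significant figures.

3.21 days

For the 1D instantaneous-source solution, setting ∂C/∂t = 0 at fixed x gives v²t² + 2Dt − x² = 0, so t = (√(D² + v²x²) − D)/v².
√(D² + v²x²) = √(0.454² + 1.60² × 5.42²) = 8.684; v² = 2.56.
t = (8.684 − 0.454)/2.56 = 3.21 days (vs. the pure-advection estimate x/v = 3.39 d).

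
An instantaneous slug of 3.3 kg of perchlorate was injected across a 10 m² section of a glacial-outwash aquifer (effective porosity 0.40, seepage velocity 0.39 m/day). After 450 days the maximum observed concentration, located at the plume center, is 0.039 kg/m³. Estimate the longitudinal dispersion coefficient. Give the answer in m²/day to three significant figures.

0.0791 m²/day

At the plume center C_max = M/(n_e·A·√(4πDt)), so D = M²/(4πt·(n_e·A·C_max)²).
n_e·A·C_max = 0.40 × 10 × 0.039 = 0.1560 kg/m.
D = 3.3²/(4π × 450 × 0.1560²) = 0.0791 m²/day.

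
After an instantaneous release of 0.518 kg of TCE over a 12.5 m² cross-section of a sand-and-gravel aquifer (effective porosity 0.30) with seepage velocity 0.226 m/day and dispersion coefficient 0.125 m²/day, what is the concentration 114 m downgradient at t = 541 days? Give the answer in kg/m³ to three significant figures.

0.00368 kg/m³

For an instantaneous plane source, C(x,t) = M/(n_e·A·√(4πDt)) · exp(−(x−vt)²/(4Dt)), with n_e·A the pore (flow) area.
Plume center vt = 0.226 × 541 = 122.266 m, so the well at 114 m is 8.266 m upgradient of the peak.
√(4πDt) = 29.15 m, giving peak height M/(n_e·A·√(4πDt)) = 0.518/(0.30 × 12.5 × 29.15) = 0.004739 kg/m³.
(x−vt)²/(4Dt) = (-8.266)²/(4 × 0.125 × 541) = 0.2526; exp(−0.2526) = 0.7768.
C = 0.004739 × 0.7768 = 0.00368 kg/m³.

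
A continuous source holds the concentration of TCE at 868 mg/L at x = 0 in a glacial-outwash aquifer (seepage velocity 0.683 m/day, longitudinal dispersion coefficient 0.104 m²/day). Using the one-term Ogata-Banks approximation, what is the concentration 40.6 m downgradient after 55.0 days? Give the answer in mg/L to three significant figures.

For a continuous step input, C/C₀ ≈ ½·erfc((x−vt)/(2√(Dt))).
vt = 0.683 × 55.0 = 37.565 m and 2√(Dt) = 2√(0.104 × 55.0) = 4.783 m.
Argument (x−vt)/(2√(Dt)) = (40.6 − 37.565)/4.783 = 0.6345; ½·erfc(0.6345) = 0.1848.
C = 868 × 0.1848 = 160 mg/L.

160 mg/L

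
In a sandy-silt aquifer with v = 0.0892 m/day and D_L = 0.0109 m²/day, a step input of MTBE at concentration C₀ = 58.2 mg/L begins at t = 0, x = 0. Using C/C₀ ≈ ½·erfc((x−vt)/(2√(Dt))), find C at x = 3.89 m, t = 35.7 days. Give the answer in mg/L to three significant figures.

For a continuous step input, C/C₀ ≈ ½·erfc((x−vt)/(2√(Dt))).
vt = 0.0892 × 35.7 = 3.18444 m and 2√(Dt) = 2√(0.0109 × 35.7) = 1.248 m.
Argument (x−vt)/(2√(Dt)) = (3.89 − 3.18444)/1.248 = 0.5654; ½·erfc(0.5654) = 0.2120.
C = 58.2 × 0.2120 = 12.3 mg/L.

12.3 mg/L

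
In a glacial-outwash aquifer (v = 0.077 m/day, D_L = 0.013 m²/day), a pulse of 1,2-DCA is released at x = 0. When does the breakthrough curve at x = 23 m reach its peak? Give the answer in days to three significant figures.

297 days

For the 1D instantaneous-source solution, setting ∂C/∂t = 0 at fixed x gives v²t² + 2Dt − x² = 0, so t = (√(D² + v²x²) − D)/v².
√(D² + v²x²) = √(0.013² + 0.077² × 23²) = 1.771; v² = 0.005929.
t = (1.771 − 0.013)/0.005929 = 297 days (vs. the pure-advection estimate x/v = 299 d).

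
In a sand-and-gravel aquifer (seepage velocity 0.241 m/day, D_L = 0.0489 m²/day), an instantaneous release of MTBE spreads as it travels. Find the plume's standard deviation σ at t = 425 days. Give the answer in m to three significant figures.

6.45 m

Dispersive spreading gives a Gaussian with σ² = 2Dt; advection only shifts the center.
σ = √(2 × 0.0489 × 425) = 6.45 m.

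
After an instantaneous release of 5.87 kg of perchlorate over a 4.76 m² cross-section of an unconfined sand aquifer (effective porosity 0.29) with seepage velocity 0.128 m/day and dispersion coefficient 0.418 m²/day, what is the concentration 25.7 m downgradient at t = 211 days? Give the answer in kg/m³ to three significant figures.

0.127 kg/m³

For an instantaneous plane source, C(x,t) = M/(n_e·A·√(4πDt)) · exp(−(x−vt)²/(4Dt)), with n_e·A the pore (flow) area.
Plume center vt = 0.128 × 211 = 27.008 m, so the well at 25.7 m is 1.308 m upgradient of the peak.
√(4πDt) = 33.29 m, giving peak height M/(n_e·A·√(4πDt)) = 5.87/(0.29 × 4.76 × 33.29) = 0.1277 kg/m³.
(x−vt)²/(4Dt) = (-1.308)²/(4 × 0.418 × 211) = 0.004849; exp(−0.004849) = 0.9952.
C = 0.1277 × 0.9952 = 0.127 kg/m³.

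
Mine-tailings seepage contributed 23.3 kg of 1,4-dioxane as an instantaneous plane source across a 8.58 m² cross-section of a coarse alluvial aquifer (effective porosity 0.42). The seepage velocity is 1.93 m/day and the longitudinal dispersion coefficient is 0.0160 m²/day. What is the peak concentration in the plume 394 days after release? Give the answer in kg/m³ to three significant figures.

The peak of an instantaneous 1D plume sits at x = vt; there the Gaussian factor is 1 and C_max = M/(n_e·A·√(4πDt)), where n_e·A is the pore area the mass is dissolved in.
√(4πDt) = √(4π × 0.0160 × 394) = 8.900 m, so C_max = 23.3/(0.42 × 8.58 × 8.900) = 0.726 kg/m³.

0.726 kg/m³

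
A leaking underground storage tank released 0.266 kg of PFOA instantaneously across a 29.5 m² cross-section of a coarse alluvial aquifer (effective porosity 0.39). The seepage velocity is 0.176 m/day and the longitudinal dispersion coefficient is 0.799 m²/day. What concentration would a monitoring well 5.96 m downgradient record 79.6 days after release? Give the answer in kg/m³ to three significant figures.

For an instantaneous plane source, C(x,t) = M/(n_e·A·√(4πDt)) · exp(−(x−vt)²/(4Dt)), with n_e·A the pore (flow) area.
Plume center vt = 0.176 × 79.6 = 14.0096 m, so the well at 5.96 m is 8.0496 m upgradient of the peak.
√(4πDt) = 28.27 m, giving peak height M/(n_e·A·√(4πDt)) = 0.266/(0.39 × 29.5 × 28.27) = 0.0008178 kg/m³.
(x−vt)²/(4Dt) = (-8.0496)²/(4 × 0.799 × 79.6) = 0.2547; exp(−0.2547) = 0.7751.
C = 0.0008178 × 0.7751 = 0.000634 kg/m³.

0.000634 kg/m³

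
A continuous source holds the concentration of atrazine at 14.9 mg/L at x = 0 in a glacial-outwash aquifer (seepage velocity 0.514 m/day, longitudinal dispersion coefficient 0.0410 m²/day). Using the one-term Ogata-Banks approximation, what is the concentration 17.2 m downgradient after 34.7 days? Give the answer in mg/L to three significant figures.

9.64 mg/L

For a continuous step input, C/C₀ ≈ ½·erfc((x−vt)/(2√(Dt))).
vt = 0.514 × 34.7 = 17.8358 m and 2√(Dt) = 2√(0.0410 × 34.7) = 2.386 m.
Argument (x−vt)/(2√(Dt)) = (17.2 − 17.8358)/2.386 = -0.2665; ½·erfc(-0.2665) = 0.6469.
C = 14.9 × 0.6469 = 9.64 mg/L.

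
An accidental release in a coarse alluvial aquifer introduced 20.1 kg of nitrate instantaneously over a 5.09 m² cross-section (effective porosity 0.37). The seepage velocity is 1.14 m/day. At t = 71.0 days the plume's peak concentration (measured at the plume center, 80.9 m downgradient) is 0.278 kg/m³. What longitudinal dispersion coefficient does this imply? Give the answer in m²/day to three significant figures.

1.65 m²/day

At the plume center C_max = M/(n_e·A·√(4πDt)), so D = M²/(4πt·(n_e·A·C_max)²).
n_e·A·C_max = 0.37 × 5.09 × 0.278 = 0.5236 kg/m.
D = 20.1²/(4π × 71.0 × 0.5236²) = 1.65 m²/day.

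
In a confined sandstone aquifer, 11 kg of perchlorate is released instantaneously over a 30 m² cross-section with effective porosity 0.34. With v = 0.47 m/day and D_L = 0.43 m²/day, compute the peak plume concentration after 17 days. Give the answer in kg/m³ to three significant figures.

The peak of an instantaneous 1D plume sits at x = vt; there the Gaussian factor is 1 and C_max = M/(n_e·A·√(4πDt)), where n_e·A is the pore area the mass is dissolved in.
√(4πDt) = √(4π × 0.43 × 17) = 9.584 m, so C_max = 11/(0.34 × 30 × 9.584) = 0.113 kg/m³.

0.113 kg/m³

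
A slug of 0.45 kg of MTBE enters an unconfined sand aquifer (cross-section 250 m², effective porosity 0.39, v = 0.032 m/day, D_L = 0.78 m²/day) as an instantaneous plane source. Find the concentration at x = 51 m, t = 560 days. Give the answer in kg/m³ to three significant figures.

For an instantaneous plane source, C(x,t) = M/(n_e·A·√(4πDt)) · exp(−(x−vt)²/(4Dt)), with n_e·A the pore (flow) area.
Plume center vt = 0.032 × 560 = 17.92 m, so the well at 51 m is 33.08 m downgradient of the peak.
√(4πDt) = 74.09 m, giving peak height M/(n_e·A·√(4πDt)) = 0.45/(0.39 × 250 × 74.09) = 6.229e-05 kg/m³.
(x−vt)²/(4Dt) = (33.08)²/(4 × 0.78 × 560) = 0.6263; exp(−0.6263) = 0.5346.
C = 6.229e-05 × 0.5346 = 3.33e-05 kg/m³.

3.33e-05 kg/m³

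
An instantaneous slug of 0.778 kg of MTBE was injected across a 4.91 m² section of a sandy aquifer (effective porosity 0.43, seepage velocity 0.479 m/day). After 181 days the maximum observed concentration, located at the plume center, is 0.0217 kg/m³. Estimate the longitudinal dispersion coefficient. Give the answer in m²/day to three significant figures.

At the plume center C_max = M/(n_e·A·√(4πDt)), so D = M²/(4πt·(n_e·A·C_max)²).
n_e·A·C_max = 0.43 × 4.91 × 0.0217 = 0.04582 kg/m.
D = 0.778²/(4π × 181 × 0.04582²) = 0.127 m²/day.

0.127 m²/day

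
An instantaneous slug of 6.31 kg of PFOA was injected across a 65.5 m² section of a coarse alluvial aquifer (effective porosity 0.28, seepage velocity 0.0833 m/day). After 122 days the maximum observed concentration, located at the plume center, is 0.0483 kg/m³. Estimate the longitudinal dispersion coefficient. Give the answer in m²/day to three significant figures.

At the plume center C_max = M/(n_e·A·√(4πDt)), so D = M²/(4πt·(n_e·A·C_max)²).
n_e·A·C_max = 0.28 × 65.5 × 0.0483 = 0.8858 kg/m.
D = 6.31²/(4π × 122 × 0.8858²) = 0.0331 m²/day.

0.0331 m²/day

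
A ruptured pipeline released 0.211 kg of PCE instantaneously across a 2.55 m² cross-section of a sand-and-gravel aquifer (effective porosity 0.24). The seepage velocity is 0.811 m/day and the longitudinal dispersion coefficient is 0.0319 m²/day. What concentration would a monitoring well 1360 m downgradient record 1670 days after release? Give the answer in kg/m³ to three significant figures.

For an instantaneous plane source, C(x,t) = M/(n_e·A·√(4πDt)) · exp(−(x−vt)²/(4Dt)), with n_e·A the pore (flow) area.
Plume center vt = 0.811 × 1670 = 1354.37 m, so the well at 1360 m is 5.63 m downgradient of the peak.
√(4πDt) = 25.87 m, giving peak height M/(n_e·A·√(4πDt)) = 0.211/(0.24 × 2.55 × 25.87) = 0.01333 kg/m³.
(x−vt)²/(4Dt) = (5.63)²/(4 × 0.0319 × 1670) = 0.1487; exp(−0.1487) = 0.8618.
C = 0.01333 × 0.8618 = 0.0115 kg/m³.

0.0115 kg/m³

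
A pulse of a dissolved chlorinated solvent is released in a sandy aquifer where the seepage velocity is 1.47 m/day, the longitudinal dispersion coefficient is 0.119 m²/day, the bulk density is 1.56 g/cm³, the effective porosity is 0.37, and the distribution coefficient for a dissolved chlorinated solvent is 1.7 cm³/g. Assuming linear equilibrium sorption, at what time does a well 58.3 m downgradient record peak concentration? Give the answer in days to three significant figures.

323 days

Retardation factor R = 1 + ρ_b·K_d/n = 1 + 1.56 × 1.7/0.37 = 8.168.
Sorption retards both mechanisms: v_R = v/R = 0.1800 m/day, D_R = D/R = 0.01457 m²/day.
Peak time from v_R²t² + 2D_R t − x² = 0: t = (√(D_R² + v_R²x²) − D_R)/v_R².
√(D_R² + v_R²x²) = √(0.01457² + 0.1800² × 58.3²) = 10.49; v_R² = 0.03240.
t = (10.49 − 0.01457)/0.03240 = 323 days.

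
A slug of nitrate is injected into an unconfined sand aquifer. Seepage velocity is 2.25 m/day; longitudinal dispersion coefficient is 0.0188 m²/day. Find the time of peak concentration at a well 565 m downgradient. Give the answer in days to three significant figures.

251 days

For the 1D instantaneous-source solution, setting ∂C/∂t = 0 at fixed x gives v²t² + 2Dt − x² = 0, so t = (√(D² + v²x²) − D)/v².
√(D² + v²x²) = √(0.0188² + 2.25² × 565²) = 1271; v² = 5.0625.
t = (1271 − 0.0188)/5.0625 = 251 days (vs. the pure-advection estimate x/v = 251 d).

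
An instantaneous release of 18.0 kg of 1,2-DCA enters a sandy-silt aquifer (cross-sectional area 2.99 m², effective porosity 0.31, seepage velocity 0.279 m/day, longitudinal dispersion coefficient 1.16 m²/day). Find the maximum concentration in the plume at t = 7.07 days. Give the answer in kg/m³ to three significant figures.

The peak of an instantaneous 1D plume sits at x = vt; there the Gaussian factor is 1 and C_max = M/(n_e·A·√(4πDt)), where n_e·A is the pore area the mass is dissolved in.
√(4πDt) = √(4π × 1.16 × 7.07) = 10.15 m, so C_max = 18.0/(0.31 × 2.99 × 10.15) = 1.91 kg/m³.

1.91 kg/m³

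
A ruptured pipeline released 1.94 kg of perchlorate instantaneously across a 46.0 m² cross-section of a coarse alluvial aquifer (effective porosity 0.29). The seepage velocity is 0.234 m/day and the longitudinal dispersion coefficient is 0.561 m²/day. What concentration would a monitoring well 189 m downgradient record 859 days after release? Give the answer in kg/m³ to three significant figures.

For an instantaneous plane source, C(x,t) = M/(n_e·A·√(4πDt)) · exp(−(x−vt)²/(4Dt)), with n_e·A the pore (flow) area.
Plume center vt = 0.234 × 859 = 201.006 m, so the well at 189 m is 12.006 m upgradient of the peak.
√(4πDt) = 77.82 m, giving peak height M/(n_e·A·√(4πDt)) = 1.94/(0.29 × 46.0 × 77.82) = 0.001869 kg/m³.
(x−vt)²/(4Dt) = (-12.006)²/(4 × 0.561 × 859) = 0.07478; exp(−0.07478) = 0.9279.
C = 0.001869 × 0.9279 = 0.00173 kg/m³.

0.00173 kg/m³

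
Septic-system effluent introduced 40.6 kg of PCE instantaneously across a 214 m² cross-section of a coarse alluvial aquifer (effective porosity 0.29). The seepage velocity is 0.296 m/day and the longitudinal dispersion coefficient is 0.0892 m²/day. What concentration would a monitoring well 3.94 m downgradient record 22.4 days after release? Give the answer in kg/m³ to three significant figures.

0.0528 kg/m³

For an instantaneous plane source, C(x,t) = M/(n_e·A·√(4πDt)) · exp(−(x−vt)²/(4Dt)), with n_e·A the pore (flow) area.
Plume center vt = 0.296 × 22.4 = 6.6304 m, so the well at 3.94 m is 2.6904 m upgradient of the peak.
√(4πDt) = 5.011 m, giving peak height M/(n_e·A·√(4πDt)) = 40.6/(0.29 × 214 × 5.011) = 0.1306 kg/m³.
(x−vt)²/(4Dt) = (-2.6904)²/(4 × 0.0892 × 22.4) = 0.9057; exp(−0.9057) = 0.4043.
C = 0.1306 × 0.4043 = 0.0528 kg/m³.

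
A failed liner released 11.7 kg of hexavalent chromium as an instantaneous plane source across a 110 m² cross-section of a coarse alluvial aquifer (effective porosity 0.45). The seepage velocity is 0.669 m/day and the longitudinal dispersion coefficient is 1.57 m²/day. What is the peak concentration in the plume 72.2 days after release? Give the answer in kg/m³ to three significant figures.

0.00626 kg/m³

The peak of an instantaneous 1D plume sits at x = vt; there the Gaussian factor is 1 and C_max = M/(n_e·A·√(4πDt)), where n_e·A is the pore area the mass is dissolved in.
√(4πDt) = √(4π × 1.57 × 72.2) = 37.74 m, so C_max = 11.7/(0.45 × 110 × 37.74) = 0.00626 kg/m³.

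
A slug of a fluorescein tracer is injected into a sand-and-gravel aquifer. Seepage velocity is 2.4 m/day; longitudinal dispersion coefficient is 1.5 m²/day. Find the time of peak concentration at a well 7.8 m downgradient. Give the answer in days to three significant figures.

For the 1D instantaneous-source solution, setting ∂C/∂t = 0 at fixed x gives v²t² + 2Dt − x² = 0, so t = (√(D² + v²x²) − D)/v².
√(D² + v²x²) = √(1.5² + 2.4² × 7.8²) = 18.78; v² = 5.76.
t = (18.78 − 1.5)/5.76 = 3.00 days (vs. the pure-advection estimate x/v = 3.25 d).

3.00 days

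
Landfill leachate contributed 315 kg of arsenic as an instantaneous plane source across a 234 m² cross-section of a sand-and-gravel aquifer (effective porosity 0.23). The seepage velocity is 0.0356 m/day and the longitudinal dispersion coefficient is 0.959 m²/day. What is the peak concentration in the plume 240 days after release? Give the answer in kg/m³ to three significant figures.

0.109 kg/m³

The peak of an instantaneous 1D plume sits at x = vt; there the Gaussian factor is 1 and C_max = M/(n_e·A·√(4πDt)), where n_e·A is the pore area the mass is dissolved in.
√(4πDt) = √(4π × 0.959 × 240) = 53.78 m, so C_max = 315/(0.23 × 234 × 53.78) = 0.109 kg/m³.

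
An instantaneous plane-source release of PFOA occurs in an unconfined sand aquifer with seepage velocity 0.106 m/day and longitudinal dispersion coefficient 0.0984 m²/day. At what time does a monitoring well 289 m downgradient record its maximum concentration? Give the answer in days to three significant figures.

For the 1D instantaneous-source solution, setting ∂C/∂t = 0 at fixed x gives v²t² + 2Dt − x² = 0, so t = (√(D² + v²x²) − D)/v².
√(D² + v²x²) = √(0.0984² + 0.106² × 289²) = 30.63; v² = 0.011236.
t = (30.63 − 0.0984)/0.011236 = 2720 days (vs. the pure-advection estimate x/v = 2730 d).

2720 days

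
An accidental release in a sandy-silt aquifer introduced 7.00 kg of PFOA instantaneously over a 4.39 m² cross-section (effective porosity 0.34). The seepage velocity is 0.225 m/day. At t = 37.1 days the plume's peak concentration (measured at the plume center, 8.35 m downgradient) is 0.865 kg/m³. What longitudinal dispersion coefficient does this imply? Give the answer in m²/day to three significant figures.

0.0631 m²/day

At the plume center C_max = M/(n_e·A·√(4πDt)), so D = M²/(4πt·(n_e·A·C_max)²).
n_e·A·C_max = 0.34 × 4.39 × 0.865 = 1.291 kg/m.
D = 7.00²/(4π × 37.1 × 1.291²) = 0.0631 m²/day.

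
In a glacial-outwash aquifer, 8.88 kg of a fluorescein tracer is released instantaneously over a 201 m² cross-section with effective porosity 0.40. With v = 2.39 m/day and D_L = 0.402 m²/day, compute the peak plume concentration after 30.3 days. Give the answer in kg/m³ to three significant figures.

The peak of an instantaneous 1D plume sits at x = vt; there the Gaussian factor is 1 and C_max = M/(n_e·A·√(4πDt)), where n_e·A is the pore area the mass is dissolved in.
√(4πDt) = √(4π × 0.402 × 30.3) = 12.37 m, so C_max = 8.88/(0.40 × 201 × 12.37) = 0.00893 kg/m³.

0.00893 kg/m³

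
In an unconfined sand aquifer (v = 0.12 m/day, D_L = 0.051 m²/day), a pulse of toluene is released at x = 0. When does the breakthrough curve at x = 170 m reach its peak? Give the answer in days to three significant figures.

1410 days

For the 1D instantaneous-source solution, setting ∂C/∂t = 0 at fixed x gives v²t² + 2Dt − x² = 0, so t = (√(D² + v²x²) − D)/v².
√(D² + v²x²) = √(0.051² + 0.12² × 170²) = 20.40; v² = 0.0144.
t = (20.40 − 0.051)/0.0144 = 1410 days (vs. the pure-advection estimate x/v = 1420 d).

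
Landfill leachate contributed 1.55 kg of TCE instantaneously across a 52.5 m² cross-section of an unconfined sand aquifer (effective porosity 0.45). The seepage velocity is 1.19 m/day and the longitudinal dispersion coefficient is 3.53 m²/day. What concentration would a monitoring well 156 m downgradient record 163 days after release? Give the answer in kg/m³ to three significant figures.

For an instantaneous plane source, C(x,t) = M/(n_e·A·√(4πDt)) · exp(−(x−vt)²/(4Dt)), with n_e·A the pore (flow) area.
Plume center vt = 1.19 × 163 = 193.97 m, so the well at 156 m is 37.97 m upgradient of the peak.
√(4πDt) = 85.03 m, giving peak height M/(n_e·A·√(4πDt)) = 1.55/(0.45 × 52.5 × 85.03) = 0.0007716 kg/m³.
(x−vt)²/(4Dt) = (-37.97)²/(4 × 3.53 × 163) = 0.6264; exp(−0.6264) = 0.5345.
C = 0.0007716 × 0.5345 = 0.000412 kg/m³.

0.000412 kg/m³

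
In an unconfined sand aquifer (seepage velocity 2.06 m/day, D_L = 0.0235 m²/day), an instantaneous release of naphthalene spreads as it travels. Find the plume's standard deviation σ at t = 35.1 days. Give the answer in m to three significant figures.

1.28 m

Dispersive spreading gives a Gaussian with σ² = 2Dt; advection only shifts the center.
σ = √(2 × 0.0235 × 35.1) = 1.28 m.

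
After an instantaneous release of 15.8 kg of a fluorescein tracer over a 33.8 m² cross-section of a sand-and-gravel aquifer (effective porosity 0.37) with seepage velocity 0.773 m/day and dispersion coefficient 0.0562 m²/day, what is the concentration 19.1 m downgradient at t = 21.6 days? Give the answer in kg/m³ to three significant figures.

0.0985 kg/m³

For an instantaneous plane source, C(x,t) = M/(n_e·A·√(4πDt)) · exp(−(x−vt)²/(4Dt)), with n_e·A the pore (flow) area.
Plume center vt = 0.773 × 21.6 = 16.6968 m, so the well at 19.1 m is 2.4032 m downgradient of the peak.
√(4πDt) = 3.906 m, giving peak height M/(n_e·A·√(4πDt)) = 15.8/(0.37 × 33.8 × 3.906) = 0.3234 kg/m³.
(x−vt)²/(4Dt) = (2.4032)²/(4 × 0.0562 × 21.6) = 1.189; exp(−1.189) = 0.3045.
C = 0.3234 × 0.3045 = 0.0985 kg/m³.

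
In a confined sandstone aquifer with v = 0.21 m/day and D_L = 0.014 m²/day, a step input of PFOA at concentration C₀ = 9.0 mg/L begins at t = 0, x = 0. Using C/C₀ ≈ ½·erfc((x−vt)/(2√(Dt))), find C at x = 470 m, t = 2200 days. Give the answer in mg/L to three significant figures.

1.39 mg/L

For a continuous step input, C/C₀ ≈ ½·erfc((x−vt)/(2√(Dt))).
vt = 0.21 × 2200 = 462 m and 2√(Dt) = 2√(0.014 × 2200) = 11.10 m.
Argument (x−vt)/(2√(Dt)) = (470 − 462)/11.10 = 0.7207; ½·erfc(0.7207) = 0.1540.
C = 9.0 × 0.1540 = 1.39 mg/L.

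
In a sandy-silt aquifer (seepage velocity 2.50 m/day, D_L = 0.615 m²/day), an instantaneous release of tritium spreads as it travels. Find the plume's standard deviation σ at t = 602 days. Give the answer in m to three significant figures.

Dispersive spreading gives a Gaussian with σ² = 2Dt; advection only shifts the center.
σ = √(2 × 0.615 × 602) = 27.2 m.

27.2 m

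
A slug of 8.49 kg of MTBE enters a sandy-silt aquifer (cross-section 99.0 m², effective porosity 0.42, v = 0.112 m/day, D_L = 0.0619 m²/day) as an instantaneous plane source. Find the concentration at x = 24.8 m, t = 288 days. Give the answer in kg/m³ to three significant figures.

0.00626 kg/m³

For an instantaneous plane source, C(x,t) = M/(n_e·A·√(4πDt)) · exp(−(x−vt)²/(4Dt)), with n_e·A the pore (flow) area.
Plume center vt = 0.112 × 288 = 32.256 m, so the well at 24.8 m is 7.456 m upgradient of the peak.
√(4πDt) = 14.97 m, giving peak height M/(n_e·A·√(4πDt)) = 8.49/(0.42 × 99.0 × 14.97) = 0.01364 kg/m³.
(x−vt)²/(4Dt) = (-7.456)²/(4 × 0.0619 × 288) = 0.7796; exp(−0.7796) = 0.4586.
C = 0.01364 × 0.4586 = 0.00626 kg/m³.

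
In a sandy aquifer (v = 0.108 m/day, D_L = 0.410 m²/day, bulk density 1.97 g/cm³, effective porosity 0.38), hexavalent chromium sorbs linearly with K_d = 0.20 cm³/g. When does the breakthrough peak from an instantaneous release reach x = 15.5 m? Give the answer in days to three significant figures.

229 days

Retardation factor R = 1 + ρ_b·K_d/n = 1 + 1.97 × 0.20/0.38 = 2.037.
Sorption retards both mechanisms: v_R = v/R = 0.05302 m/day, D_R = D/R = 0.2013 m²/day.
Peak time from v_R²t² + 2D_R t − x² = 0: t = (√(D_R² + v_R²x²) − D_R)/v_R².
√(D_R² + v_R²x²) = √(0.2013² + 0.05302² × 15.5²) = 0.8461; v_R² = 0.002811.
t = (0.8461 − 0.2013)/0.002811 = 229 days.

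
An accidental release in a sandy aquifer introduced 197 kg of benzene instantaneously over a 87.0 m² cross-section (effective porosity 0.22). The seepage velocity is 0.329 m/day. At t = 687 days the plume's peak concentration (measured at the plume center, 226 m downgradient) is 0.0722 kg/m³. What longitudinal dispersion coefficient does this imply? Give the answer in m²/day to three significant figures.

At the plume center C_max = M/(n_e·A·√(4πDt)), so D = M²/(4πt·(n_e·A·C_max)²).
n_e·A·C_max = 0.22 × 87.0 × 0.0722 = 1.382 kg/m.
D = 197²/(4π × 687 × 1.382²) = 2.35 m²/day.

2.35 m²/day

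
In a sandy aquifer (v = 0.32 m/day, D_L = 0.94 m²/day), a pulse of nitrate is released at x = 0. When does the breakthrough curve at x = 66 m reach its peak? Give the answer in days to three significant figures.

For the 1D instantaneous-source solution, setting ∂C/∂t = 0 at fixed x gives v²t² + 2Dt − x² = 0, so t = (√(D² + v²x²) − D)/v².
√(D² + v²x²) = √(0.94² + 0.32² × 66²) = 21.14; v² = 0.1024.
t = (21.14 − 0.94)/0.1024 = 197 days (vs. the pure-advection estimate x/v = 206 d).

197 days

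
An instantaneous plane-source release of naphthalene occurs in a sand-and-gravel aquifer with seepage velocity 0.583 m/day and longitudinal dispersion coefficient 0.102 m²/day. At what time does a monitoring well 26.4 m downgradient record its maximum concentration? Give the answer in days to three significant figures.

45.0 days

For the 1D instantaneous-source solution, setting ∂C/∂t = 0 at fixed x gives v²t² + 2Dt − x² = 0, so t = (√(D² + v²x²) − D)/v².
√(D² + v²x²) = √(0.102² + 0.583² × 26.4²) = 15.39; v² = 0.339889.
t = (15.39 − 0.102)/0.339889 = 45.0 days (vs. the pure-advection estimate x/v = 45.3 d).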